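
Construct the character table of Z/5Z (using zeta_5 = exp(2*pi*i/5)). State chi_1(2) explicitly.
Character table of Z/5Z (irreps indexed chi_0,...,chi_4 with chi_k(m) = zeta_5^(k*m), zeta_5 = exp(2*pi*i/5)):
  irrep \ class  {0} (size 1)  {1} (size 1)    {2} (size 1)    {3} (size 1)    {4} (size 1)  
  chi_0          1             1               1               1               1             
  chi_1          1             exp(2*I*pi/5)   exp(4*I*pi/5)   exp(-4*I*pi/5)  exp(-2*I*pi/5)
  chi_2          1             exp(4*I*pi/5)   exp(-2*I*pi/5)  exp(2*I*pi/5)   exp(-4*I*pi/5)
  chi_3          1             exp(-4*I*pi/5)  exp(2*I*pi/5)   exp(-2*I*pi/5)  exp(4*I*pi/5) 
  chi_4          1             exp(-2*I*pi/5)  exp(-4*I*pi/5)  exp(4*I*pi/5)   exp(2*I*pi/5) 

Spot check: chi_1(2) = zeta_5^(1*2) = zeta_5^2 = exp(4*I*pi/5).

Explanation: Z/5Z is abelian, so all 5 irreducible complex representations are 1-dimensional. They are given by chi_k(m) = zeta_5^(k*m) for k = 0,...,4. Row orthogonality: sum_m chi_k(m) conj(chi_l(m)) = 5 * [k = l].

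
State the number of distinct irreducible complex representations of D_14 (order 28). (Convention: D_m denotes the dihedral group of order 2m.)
10

Justification: The number of irreducible complex representations of a finite group equals its number of conjugacy classes. D_14 has 10 conjugacy classes (n/2 + 3 for n even), so D_14 (order 28) has exactly 10 irreducible complex representations.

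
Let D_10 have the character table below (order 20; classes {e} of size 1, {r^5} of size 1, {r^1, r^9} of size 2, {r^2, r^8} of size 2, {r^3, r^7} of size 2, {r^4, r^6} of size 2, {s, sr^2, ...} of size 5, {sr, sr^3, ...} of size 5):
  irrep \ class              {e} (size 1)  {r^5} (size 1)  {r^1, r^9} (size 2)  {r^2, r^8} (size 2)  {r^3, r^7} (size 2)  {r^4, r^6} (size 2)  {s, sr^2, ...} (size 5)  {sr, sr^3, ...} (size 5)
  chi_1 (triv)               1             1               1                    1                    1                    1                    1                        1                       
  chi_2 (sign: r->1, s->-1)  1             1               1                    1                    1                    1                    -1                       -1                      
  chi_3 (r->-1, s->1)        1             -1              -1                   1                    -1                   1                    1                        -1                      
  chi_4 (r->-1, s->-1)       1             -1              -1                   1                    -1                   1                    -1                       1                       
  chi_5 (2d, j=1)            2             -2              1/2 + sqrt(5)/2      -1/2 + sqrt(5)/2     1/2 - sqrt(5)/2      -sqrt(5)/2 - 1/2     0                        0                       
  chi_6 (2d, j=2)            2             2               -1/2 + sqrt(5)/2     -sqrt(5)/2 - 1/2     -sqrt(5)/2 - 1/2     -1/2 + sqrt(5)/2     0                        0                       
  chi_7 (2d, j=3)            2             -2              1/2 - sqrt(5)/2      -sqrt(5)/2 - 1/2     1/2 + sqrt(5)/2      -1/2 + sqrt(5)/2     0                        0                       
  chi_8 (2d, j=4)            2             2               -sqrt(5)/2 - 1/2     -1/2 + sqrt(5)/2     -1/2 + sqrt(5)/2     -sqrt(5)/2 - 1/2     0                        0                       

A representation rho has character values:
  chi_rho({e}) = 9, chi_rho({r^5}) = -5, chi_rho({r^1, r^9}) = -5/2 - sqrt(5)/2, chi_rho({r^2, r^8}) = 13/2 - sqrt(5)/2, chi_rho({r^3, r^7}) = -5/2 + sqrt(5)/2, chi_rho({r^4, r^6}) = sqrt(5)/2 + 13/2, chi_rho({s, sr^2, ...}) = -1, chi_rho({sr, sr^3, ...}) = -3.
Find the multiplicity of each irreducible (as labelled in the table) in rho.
Multiplicities: chi_1: 0, chi_2: 2, chi_3: 3, chi_4: 2, chi_5: 0, chi_6: 0, chi_7: 1, chi_8: 0.

Derivation: Use <chi_rho, chi> = (1/|G|) sum_C |C| * chi_rho(C) * conj(chi(C)) with |G| = 20 for each irreducible chi in the table:
  <chi_rho, chi_1> = (1/20)[1*(9)*conj(1) + 1*(-5)*conj(1) + 2*(-5/2 - sqrt(5)/2)*conj(1) + 2*(13/2 - sqrt(5)/2)*conj(1) + 2*(-5/2 + sqrt(5)/2)*conj(1) + 2*(sqrt(5)/2 + 13/2)*conj(1) + 5*(-1)*conj(1) + 5*(-3)*conj(1)]
      = (1/20)[(9) + (-5) + (-5 - sqrt(5)) + (13 - sqrt(5)) + (-5 + sqrt(5)) + (sqrt(5) + 13) + (-5) + (-15)] = 0/20 = 0
  <chi_rho, chi_2> = (1/20)[1*(9)*conj(1) + 1*(-5)*conj(1) + 2*(-5/2 - sqrt(5)/2)*conj(1) + 2*(13/2 - sqrt(5)/2)*conj(1) + 2*(-5/2 + sqrt(5)/2)*conj(1) + 2*(sqrt(5)/2 + 13/2)*conj(1) + 5*(-1)*conj(-1) + 5*(-3)*conj(-1)]
      = (1/20)[(9) + (-5) + (-5 - sqrt(5)) + (13 - sqrt(5)) + (-5 + sqrt(5)) + (sqrt(5) + 13) + (5) + (15)] = 40/20 = 2
  <chi_rho, chi_3> = (1/20)[1*(9)*conj(1) + 1*(-5)*conj(-1) + 2*(-5/2 - sqrt(5)/2)*conj(-1) + 2*(13/2 - sqrt(5)/2)*conj(1) + 2*(-5/2 + sqrt(5)/2)*conj(-1) + 2*(sqrt(5)/2 + 13/2)*conj(1) + 5*(-1)*conj(1) + 5*(-3)*conj(-1)]
      = (1/20)[(9) + (5) + (sqrt(5) + 5) + (13 - sqrt(5)) + (5 - sqrt(5)) + (sqrt(5) + 13) + (-5) + (15)] = 60/20 = 3
  <chi_rho, chi_4> = (1/20)[1*(9)*conj(1) + 1*(-5)*conj(-1) + 2*(-5/2 - sqrt(5)/2)*conj(-1) + 2*(13/2 - sqrt(5)/2)*conj(1) + 2*(-5/2 + sqrt(5)/2)*conj(-1) + 2*(sqrt(5)/2 + 13/2)*conj(1) + 5*(-1)*conj(-1) + 5*(-3)*conj(1)]
      = (1/20)[(9) + (5) + (sqrt(5) + 5) + (13 - sqrt(5)) + (5 - sqrt(5)) + (sqrt(5) + 13) + (5) + (-15)] = 40/20 = 2
  <chi_rho, chi_5> = (1/20)[1*(9)*conj(2) + 1*(-5)*conj(-2) + 2*(-5/2 - sqrt(5)/2)*conj(1/2 + sqrt(5)/2) + 2*(13/2 - sqrt(5)/2)*conj(-1/2 + sqrt(5)/2) + 2*(-5/2 + sqrt(5)/2)*conj(1/2 - sqrt(5)/2) + 2*(sqrt(5)/2 + 13/2)*conj(-sqrt(5)/2 - 1/2) + 5*(-1)*conj(0) + 5*(-3)*conj(0)]
      = (1/20)[(18) + (10) + (-3*sqrt(5) - 5) + (-9 + 7*sqrt(5)) + (-5 + 3*sqrt(5)) + (-7*sqrt(5) - 9) + (0) + (0)] = 0/20 = 0
  <chi_rho, chi_6> = (1/20)[1*(9)*conj(2) + 1*(-5)*conj(2) + 2*(-5/2 - sqrt(5)/2)*conj(-1/2 + sqrt(5)/2) + 2*(13/2 - sqrt(5)/2)*conj(-sqrt(5)/2 - 1/2) + 2*(-5/2 + sqrt(5)/2)*conj(-sqrt(5)/2 - 1/2) + 2*(sqrt(5)/2 + 13/2)*conj(-1/2 + sqrt(5)/2) + 5*(-1)*conj(0) + 5*(-3)*conj(0)]
      = (1/20)[(18) + (-10) + (-2*sqrt(5)) + (-6*sqrt(5) - 4) + (2*sqrt(5)) + (-4 + 6*sqrt(5)) + (0) + (0)] = 0/20 = 0
  <chi_rho, chi_7> = (1/20)[1*(9)*conj(2) + 1*(-5)*conj(-2) + 2*(-5/2 - sqrt(5)/2)*conj(1/2 - sqrt(5)/2) + 2*(13/2 - sqrt(5)/2)*conj(-sqrt(5)/2 - 1/2) + 2*(-5/2 + sqrt(5)/2)*conj(1/2 + sqrt(5)/2) + 2*(sqrt(5)/2 + 13/2)*conj(-1/2 + sqrt(5)/2) + 5*(-1)*conj(0) + 5*(-3)*conj(0)]
      = (1/20)[(18) + (10) + (2*sqrt(5)) + (-6*sqrt(5) - 4) + (-2*sqrt(5)) + (-4 + 6*sqrt(5)) + (0) + (0)] = 20/20 = 1
  <chi_rho, chi_8> = (1/20)[1*(9)*conj(2) + 1*(-5)*conj(2) + 2*(-5/2 - sqrt(5)/2)*conj(-sqrt(5)/2 - 1/2) + 2*(13/2 - sqrt(5)/2)*conj(-1/2 + sqrt(5)/2) + 2*(-5/2 + sqrt(5)/2)*conj(-1/2 + sqrt(5)/2) + 2*(sqrt(5)/2 + 13/2)*conj(-sqrt(5)/2 - 1/2) + 5*(-1)*conj(0) + 5*(-3)*conj(0)]
      = (1/20)[(18) + (-10) + (5 + 3*sqrt(5)) + (-9 + 7*sqrt(5)) + (5 - 3*sqrt(5)) + (-7*sqrt(5) - 9) + (0) + (0)] = 0/20 = 0
Dimension check: dim(rho) = sum (mult * dim) = 0*1 + 2*1 + 3*1 + 2*1 + 0*2 + 0*2 + 1*2 + 0*2 = 9 = chi_rho(e) = 9.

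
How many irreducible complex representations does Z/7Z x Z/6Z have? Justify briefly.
42

Why: The number of irreducible complex representations of a finite group equals its number of conjugacy classes. Z/7Z x Z/6Z is abelian of order 42, so every element is its own conjugacy class: 42 classes, so Z/7Z x Z/6Z (order 42) has exactly 42 irreducible complex representations.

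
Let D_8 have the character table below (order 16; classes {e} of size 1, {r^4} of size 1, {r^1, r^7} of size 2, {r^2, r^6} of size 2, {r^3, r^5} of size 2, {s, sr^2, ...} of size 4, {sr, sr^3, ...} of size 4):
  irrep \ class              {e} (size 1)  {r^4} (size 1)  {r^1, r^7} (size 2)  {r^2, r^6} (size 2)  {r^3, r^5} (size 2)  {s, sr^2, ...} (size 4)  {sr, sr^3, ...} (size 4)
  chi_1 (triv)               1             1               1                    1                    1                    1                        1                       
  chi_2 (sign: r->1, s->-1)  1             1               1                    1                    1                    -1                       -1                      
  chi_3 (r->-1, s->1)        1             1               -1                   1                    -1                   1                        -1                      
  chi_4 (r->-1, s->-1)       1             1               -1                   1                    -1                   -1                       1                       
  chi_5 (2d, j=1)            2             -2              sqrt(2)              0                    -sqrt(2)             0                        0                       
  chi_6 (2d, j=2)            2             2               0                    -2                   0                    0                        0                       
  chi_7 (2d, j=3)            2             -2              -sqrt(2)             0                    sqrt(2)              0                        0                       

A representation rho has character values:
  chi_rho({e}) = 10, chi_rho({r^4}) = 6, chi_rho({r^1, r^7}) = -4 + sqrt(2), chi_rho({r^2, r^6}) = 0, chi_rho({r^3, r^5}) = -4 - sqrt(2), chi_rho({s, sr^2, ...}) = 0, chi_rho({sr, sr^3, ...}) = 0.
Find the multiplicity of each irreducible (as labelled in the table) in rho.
Multiplicities: chi_1: 0, chi_2: 0, chi_3: 2, chi_4: 2, chi_5: 1, chi_6: 2, chi_7: 0.

Argument: Use <chi_rho, chi> = (1/|G|) sum_C |C| * chi_rho(C) * conj(chi(C)) with |G| = 16 for each irreducible chi in the table:
  <chi_rho, chi_1> = (1/16)[1*(10)*conj(1) + 1*(6)*conj(1) + 2*(-4 + sqrt(2))*conj(1) + 2*(0)*conj(1) + 2*(-4 - sqrt(2))*conj(1) + 4*(0)*conj(1) + 4*(0)*conj(1)]
      = (1/16)[(10) + (6) + (-8 + 2*sqrt(2)) + (0) + (-8 - 2*sqrt(2)) + (0) + (0)] = 0/16 = 0
  <chi_rho, chi_2> = (1/16)[1*(10)*conj(1) + 1*(6)*conj(1) + 2*(-4 + sqrt(2))*conj(1) + 2*(0)*conj(1) + 2*(-4 - sqrt(2))*conj(1) + 4*(0)*conj(-1) + 4*(0)*conj(-1)]
      = (1/16)[(10) + (6) + (-8 + 2*sqrt(2)) + (0) + (-8 - 2*sqrt(2)) + (0) + (0)] = 0/16 = 0
  <chi_rho, chi_3> = (1/16)[1*(10)*conj(1) + 1*(6)*conj(1) + 2*(-4 + sqrt(2))*conj(-1) + 2*(0)*conj(1) + 2*(-4 - sqrt(2))*conj(-1) + 4*(0)*conj(1) + 4*(0)*conj(-1)]
      = (1/16)[(10) + (6) + (8 - 2*sqrt(2)) + (0) + (2*sqrt(2) + 8) + (0) + (0)] = 32/16 = 2
  <chi_rho, chi_4> = (1/16)[1*(10)*conj(1) + 1*(6)*conj(1) + 2*(-4 + sqrt(2))*conj(-1) + 2*(0)*conj(1) + 2*(-4 - sqrt(2))*conj(-1) + 4*(0)*conj(-1) + 4*(0)*conj(1)]
      = (1/16)[(10) + (6) + (8 - 2*sqrt(2)) + (0) + (2*sqrt(2) + 8) + (0) + (0)] = 32/16 = 2
  <chi_rho, chi_5> = (1/16)[1*(10)*conj(2) + 1*(6)*conj(-2) + 2*(-4 + sqrt(2))*conj(sqrt(2)) + 2*(0)*conj(0) + 2*(-4 - sqrt(2))*conj(-sqrt(2)) + 4*(0)*conj(0) + 4*(0)*conj(0)]
      = (1/16)[(20) + (-12) + (4 - 8*sqrt(2)) + (0) + (4 + 8*sqrt(2)) + (0) + (0)] = 16/16 = 1
  <chi_rho, chi_6> = (1/16)[1*(10)*conj(2) + 1*(6)*conj(2) + 2*(-4 + sqrt(2))*conj(0) + 2*(0)*conj(-2) + 2*(-4 - sqrt(2))*conj(0) + 4*(0)*conj(0) + 4*(0)*conj(0)]
      = (1/16)[(20) + (12) + (0) + (0) + (0) + (0) + (0)] = 32/16 = 2
  <chi_rho, chi_7> = (1/16)[1*(10)*conj(2) + 1*(6)*conj(-2) + 2*(-4 + sqrt(2))*conj(-sqrt(2)) + 2*(0)*conj(0) + 2*(-4 - sqrt(2))*conj(sqrt(2)) + 4*(0)*conj(0) + 4*(0)*conj(0)]
      = (1/16)[(20) + (-12) + (-4 + 8*sqrt(2)) + (0) + (-8*sqrt(2) - 4) + (0) + (0)] = 0/16 = 0
Dimension check: dim(rho) = sum (mult * dim) = 0*1 + 0*1 + 2*1 + 2*1 + 1*2 + 2*2 + 0*2 = 10 = chi_rho(e) = 10.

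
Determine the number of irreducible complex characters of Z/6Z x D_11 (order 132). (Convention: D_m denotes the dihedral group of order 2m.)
42

Argument: The number of irreducible complex representations of a finite group equals its number of conjugacy classes. For a direct product, #classes(G x H) = #classes(G) * #classes(H). Z/6Z has 6 classes (abelian), D_11 has 7 classes, so 6 * 7 = 42, so Z/6Z x D_11 (order 132) has exactly 42 irreducible complex representations.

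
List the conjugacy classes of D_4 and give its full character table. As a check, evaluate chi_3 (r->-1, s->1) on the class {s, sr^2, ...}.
Conjugacy classes: {e} of size 1, {r^2} of size 1, {r^1, r^3} of size 2, {s, sr^2, ...} of size 2, {sr, sr^3, ...} of size 2.
Character table:
  irrep \ class              {e} (size 1)  {r^2} (size 1)  {r^1, r^3} (size 2)  {s, sr^2, ...} (size 2)  {sr, sr^3, ...} (size 2)
  chi_1 (triv)               1             1               1                    1                        1                       
  chi_2 (sign: r->1, s->-1)  1             1               1                    -1                       -1                      
  chi_3 (r->-1, s->1)        1             1               -1                   1                        -1                      
  chi_4 (r->-1, s->-1)       1             1               -1                   -1                       1                       
  chi_5 (2d, j=1)            2             -2              0                    0                        0                       

Spot check: chi_3 (r->-1, s->1) on {s, sr^2, ...} = 1.

Reasoning: D_4 has order 2*4 = 8 with 5 conjugacy classes, hence 5 irreducibles. Sum of squared dims 1 + 1 + 1 + 1 + 4 = 8 = |G|. Linear characters come from the abelianisation; the 2-dimensional irreps have character r^k -> 2*cos(2*pi*j*k/4), reflections -> 0.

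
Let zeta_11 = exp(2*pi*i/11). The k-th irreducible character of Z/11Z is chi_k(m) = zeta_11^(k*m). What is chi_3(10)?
chi_3(10) = zeta_11^30 = exp(-6*I*pi/11)

chi_3(10) = zeta_11^(3*10) = zeta_11^30. Since zeta_11^11 = 1, this equals zeta_11^8 = exp(2*pi*i*8/11) = exp(-6*I*pi/11).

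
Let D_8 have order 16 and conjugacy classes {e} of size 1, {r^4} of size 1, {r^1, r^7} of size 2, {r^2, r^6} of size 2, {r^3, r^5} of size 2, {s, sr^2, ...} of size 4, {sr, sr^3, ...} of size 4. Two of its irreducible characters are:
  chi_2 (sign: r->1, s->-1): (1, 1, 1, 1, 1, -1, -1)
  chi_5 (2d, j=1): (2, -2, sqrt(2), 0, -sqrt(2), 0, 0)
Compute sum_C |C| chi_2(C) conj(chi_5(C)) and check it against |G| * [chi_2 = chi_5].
Sum = 0; so <chi_2, chi_5> = 0 (distinct irreducibles are orthogonal).

Why: Compute term by term over conjugacy classes (|C| * chi_2(C) * conj(chi_5(C))):
  1*(1)*conj(2) + 1*(1)*conj(-2) + 2*(1)*conj(sqrt(2)) + 2*(1)*conj(0) + 2*(1)*conj(-sqrt(2)) + 4*(-1)*conj(0) + 4*(-1)*conj(0)
  = (2) + (-2) + (2*sqrt(2)) + (0) + (-2*sqrt(2)) + (0) + (0)
  = 0.
Dividing by |G| = 16 gives 0/16 = 0, matching the row-orthogonality relation <chi_2, chi_5> = [chi_2 = chi_5].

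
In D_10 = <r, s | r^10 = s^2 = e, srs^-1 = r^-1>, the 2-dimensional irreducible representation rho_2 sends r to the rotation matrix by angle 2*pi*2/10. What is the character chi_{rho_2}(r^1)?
chi_{rho_2}(r^1) = 2*cos(2*pi*2*1/10) = -1/2 + sqrt(5)/2

Why: rho_2(r^1) is rotation by angle 2*pi*2*1/10, whose trace is 2*cos(2*pi*2*1/10) = -1/2 + sqrt(5)/2.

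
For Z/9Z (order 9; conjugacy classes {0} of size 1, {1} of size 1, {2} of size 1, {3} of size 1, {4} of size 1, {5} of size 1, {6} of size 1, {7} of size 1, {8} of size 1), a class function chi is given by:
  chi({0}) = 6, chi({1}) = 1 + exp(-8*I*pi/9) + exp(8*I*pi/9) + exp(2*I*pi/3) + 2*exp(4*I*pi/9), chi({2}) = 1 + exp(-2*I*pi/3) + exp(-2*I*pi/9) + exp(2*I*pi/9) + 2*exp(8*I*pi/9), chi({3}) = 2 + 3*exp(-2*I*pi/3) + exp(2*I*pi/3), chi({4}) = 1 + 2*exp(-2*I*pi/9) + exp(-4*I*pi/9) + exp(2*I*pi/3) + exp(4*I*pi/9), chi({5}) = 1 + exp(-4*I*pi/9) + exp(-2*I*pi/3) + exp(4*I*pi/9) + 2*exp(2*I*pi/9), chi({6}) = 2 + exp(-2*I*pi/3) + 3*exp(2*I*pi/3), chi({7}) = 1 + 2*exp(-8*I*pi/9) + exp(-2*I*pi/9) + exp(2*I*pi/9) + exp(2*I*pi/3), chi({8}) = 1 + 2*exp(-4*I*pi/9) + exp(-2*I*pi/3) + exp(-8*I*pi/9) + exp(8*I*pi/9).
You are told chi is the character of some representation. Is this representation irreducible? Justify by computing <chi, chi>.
Not irreducible (reducible): <chi, chi> = 8 > 1.

Explanation: <chi, chi> = (1/|G|) sum_C |C| * |chi(C)|^2 = (1/9)[1*|6|^2 + 1*|1 + exp(-8*I*pi/9) + exp(8*I*pi/9) + exp(2*I*pi/3) + 2*exp(4*I*pi/9)|^2 + 1*|1 + exp(-2*I*pi/3) + exp(-2*I*pi/9) + exp(2*I*pi/9) + 2*exp(8*I*pi/9)|^2 + 1*|2 + 3*exp(-2*I*pi/3) + exp(2*I*pi/3)|^2 + 1*|1 + 2*exp(-2*I*pi/9) + exp(-4*I*pi/9) + exp(2*I*pi/3) + exp(4*I*pi/9)|^2 + 1*|1 + exp(-4*I*pi/9) + exp(-2*I*pi/3) + exp(4*I*pi/9) + 2*exp(2*I*pi/9)|^2 + 1*|2 + exp(-2*I*pi/3) + 3*exp(2*I*pi/3)|^2 + 1*|1 + 2*exp(-8*I*pi/9) + exp(-2*I*pi/9) + exp(2*I*pi/9) + exp(2*I*pi/3)|^2 + 1*|1 + 2*exp(-4*I*pi/9) + exp(-2*I*pi/3) + exp(-8*I*pi/9) + exp(8*I*pi/9)|^2]
  = (1/9)[(36) + (8 + 5*exp(-4*I*pi/9) + 3*exp(-2*I*pi/3) + 4*exp(-2*I*pi/9) + 2*exp(-8*I*pi/9) + 2*exp(8*I*pi/9) + 4*exp(2*I*pi/9) + 3*exp(2*I*pi/3) + 5*exp(4*I*pi/9)) + (8 + 4*exp(-4*I*pi/9) + 3*exp(-2*I*pi/3) + 5*exp(-8*I*pi/9) + 2*exp(-2*I*pi/9) + 2*exp(2*I*pi/9) + 5*exp(8*I*pi/9) + 3*exp(2*I*pi/3) + 4*exp(4*I*pi/9)) + (3) + (8 + 5*exp(-2*I*pi/9) + 3*exp(-2*I*pi/3) + 2*exp(-4*I*pi/9) + 4*exp(-8*I*pi/9) + 4*exp(8*I*pi/9) + 2*exp(4*I*pi/9) + 3*exp(2*I*pi/3) + 5*exp(2*I*pi/9)) + (8 + 5*exp(-2*I*pi/9) + 3*exp(-2*I*pi/3) + 2*exp(-4*I*pi/9) + 4*exp(-8*I*pi/9) + 4*exp(8*I*pi/9) + 2*exp(4*I*pi/9) + 3*exp(2*I*pi/3) + 5*exp(2*I*pi/9)) + (3) + (8 + 4*exp(-4*I*pi/9) + 3*exp(-2*I*pi/3) + 5*exp(-8*I*pi/9) + 2*exp(-2*I*pi/9) + 2*exp(2*I*pi/9) + 5*exp(8*I*pi/9) + 3*exp(2*I*pi/3) + 4*exp(4*I*pi/9)) + (8 + 5*exp(-4*I*pi/9) + 3*exp(-2*I*pi/3) + 4*exp(-2*I*pi/9) + 2*exp(-8*I*pi/9) + 2*exp(8*I*pi/9) + 4*exp(2*I*pi/9) + 3*exp(2*I*pi/3) + 5*exp(4*I*pi/9))] = 72/9 = 8.
(Exp terms are combined using exp(i*s)*conj(exp(i*t)) = exp(i*(s-t)), and sums of them are collapsed using the identity that for every m > 1 the m distinct m-th roots of unity sum to 0, e.g. 1 + exp(2*I*pi/3) + exp(-2*I*pi/3) = 0.)
A character is irreducible iff <chi, chi> = 1, so this representation is reducible.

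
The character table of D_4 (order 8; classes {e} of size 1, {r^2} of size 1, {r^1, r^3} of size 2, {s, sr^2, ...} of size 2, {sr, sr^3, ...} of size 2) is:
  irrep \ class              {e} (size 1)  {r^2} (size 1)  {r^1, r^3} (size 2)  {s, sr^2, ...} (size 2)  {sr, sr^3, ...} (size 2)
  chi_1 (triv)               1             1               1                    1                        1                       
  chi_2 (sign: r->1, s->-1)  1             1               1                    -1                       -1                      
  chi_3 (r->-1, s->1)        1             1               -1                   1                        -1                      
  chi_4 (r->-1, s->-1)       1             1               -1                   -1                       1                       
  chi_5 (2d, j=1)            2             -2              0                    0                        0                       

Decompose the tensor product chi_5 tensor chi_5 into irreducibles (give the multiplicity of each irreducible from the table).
chi_5 tensor chi_5 = chi_1 + chi_2 + chi_3 + chi_4 (all other irreducibles have multiplicity 0).

Explanation: The character of a tensor product is the pointwise product (chi_5 * chi_5)(C) = chi_5(C) * chi_5(C):
  {e}: (2)*(2), {r^2}: (-2)*(-2), {r^1, r^3}: (0)*(0), {s, sr^2, ...}: (0)*(0), {sr, sr^3, ...}: (0)*(0)
so (chi_5 * chi_5) takes values
  {e} -> 4, {r^2} -> 4, {r^1, r^3} -> 0, {s, sr^2, ...} -> 0, {sr, sr^3, ...} -> 0.
Now take the inner product of this character with each irreducible chi from the table, <chi_5*chi_5, chi> = (1/8) sum_C |C| (chi_5*chi_5)(C) conj(chi(C)):
  <chi_5*chi_5, chi_1> = (1/8)[1*(4)*conj(1) + 1*(4)*conj(1) + 2*(0)*conj(1) + 2*(0)*conj(1) + 2*(0)*conj(1)]
      = (1/8)[(4) + (4) + (0) + (0) + (0)] = 8/8 = 1
  <chi_5*chi_5, chi_2> = (1/8)[1*(4)*conj(1) + 1*(4)*conj(1) + 2*(0)*conj(1) + 2*(0)*conj(-1) + 2*(0)*conj(-1)]
      = (1/8)[(4) + (4) + (0) + (0) + (0)] = 8/8 = 1
  <chi_5*chi_5, chi_3> = (1/8)[1*(4)*conj(1) + 1*(4)*conj(1) + 2*(0)*conj(-1) + 2*(0)*conj(1) + 2*(0)*conj(-1)]
      = (1/8)[(4) + (4) + (0) + (0) + (0)] = 8/8 = 1
  <chi_5*chi_5, chi_4> = (1/8)[1*(4)*conj(1) + 1*(4)*conj(1) + 2*(0)*conj(-1) + 2*(0)*conj(-1) + 2*(0)*conj(1)]
      = (1/8)[(4) + (4) + (0) + (0) + (0)] = 8/8 = 1
  <chi_5*chi_5, chi_5> = (1/8)[1*(4)*conj(2) + 1*(4)*conj(-2) + 2*(0)*conj(0) + 2*(0)*conj(0) + 2*(0)*conj(0)]
      = (1/8)[(8) + (-8) + (0) + (0) + (0)] = 0/8 = 0
Hence the multiplicities are chi_1: 1, chi_2: 1, chi_3: 1, chi_4: 1. Dimension check: dim(chi_5)*dim(chi_5) = 2*2 = 4 and sum (mult * dim) = 1*1 + 1*1 + 1*1 + 1*1 = 4.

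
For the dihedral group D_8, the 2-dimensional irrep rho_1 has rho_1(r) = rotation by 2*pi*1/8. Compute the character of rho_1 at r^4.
chi_{rho_1}(r^4) = 2*cos(2*pi*1*4/8) = -2

Reasoning: rho_1(r^4) is rotation by angle 2*pi*1*4/8, whose trace is 2*cos(2*pi*1*4/8) = -2.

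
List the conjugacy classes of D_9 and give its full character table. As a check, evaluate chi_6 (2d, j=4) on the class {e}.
Conjugacy classes: {e} of size 1, {r^1, r^8} of size 2, {r^2, r^7} of size 2, {r^3, r^6} of size 2, {r^4, r^5} of size 2, {s, sr, ..., sr^8} of size 9.
Character table:
  irrep \ class              {e} (size 1)  {r^1, r^8} (size 2)  {r^2, r^7} (size 2)  {r^3, r^6} (size 2)  {r^4, r^5} (size 2)  {s, sr, ..., sr^8} (size 9)
  chi_1 (triv)               1             1                    1                    1                    1                    1                          
  chi_2 (sign: r->1, s->-1)  1             1                    1                    1                    1                    -1                         
  chi_3 (2d, j=1)            2             2*cos(2*pi/9)        2*cos(4*pi/9)        -1                   -2*cos(pi/9)         0                          
  chi_4 (2d, j=2)            2             2*cos(4*pi/9)        -2*cos(pi/9)         -1                   2*cos(2*pi/9)        0                          
  chi_5 (2d, j=3)            2             -1                   -1                   2                    -1                   0                          
  chi_6 (2d, j=4)            2             -2*cos(pi/9)         2*cos(2*pi/9)        -1                   2*cos(4*pi/9)        0                          

Spot check: chi_6 (2d, j=4) on {e} = 2.

Solution. D_9 has order 2*9 = 18 with 6 conjugacy classes, hence 6 irreducibles. Sum of squared dims 1 + 1 + 4 + 4 + 4 + 4 = 18 = |G|. Linear characters come from the abelianisation; the 2-dimensional irreps have character r^k -> 2*cos(2*pi*j*k/9), reflections -> 0.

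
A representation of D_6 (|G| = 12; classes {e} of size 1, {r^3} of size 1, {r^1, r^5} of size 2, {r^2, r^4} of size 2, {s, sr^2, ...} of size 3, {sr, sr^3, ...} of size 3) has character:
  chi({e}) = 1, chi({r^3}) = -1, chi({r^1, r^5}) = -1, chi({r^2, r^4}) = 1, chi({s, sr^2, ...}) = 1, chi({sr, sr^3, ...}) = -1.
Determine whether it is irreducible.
Irreducible: <chi, chi> = 1.

Reasoning: <chi, chi> = (1/|G|) sum_C |C| * |chi(C)|^2 = (1/12)[1*|1|^2 + 1*|-1|^2 + 2*|-1|^2 + 2*|1|^2 + 3*|1|^2 + 3*|-1|^2]
  = (1/12)[(1) + (1) + (2) + (2) + (3) + (3)] = 12/12 = 1.
A character is irreducible iff <chi, chi> = 1, so this representation is irreducible.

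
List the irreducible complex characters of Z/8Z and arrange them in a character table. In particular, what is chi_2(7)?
Character table of Z/8Z (irreps indexed chi_0,...,chi_7 with chi_k(m) = zeta_8^(k*m), zeta_8 = exp(2*pi*i/8)):
  irrep \ class  {0} (size 1)  {1} (size 1)    {2} (size 1)  {3} (size 1)    {4} (size 1)  {5} (size 1)    {6} (size 1)  {7} (size 1)  
  chi_0          1             1               1             1               1             1               1             1             
  chi_1          1             exp(I*pi/4)     I             exp(3*I*pi/4)   -1            exp(-3*I*pi/4)  -I            exp(-I*pi/4)  
  chi_2          1             I               -1            -I              1             I               -1            -I            
  chi_3          1             exp(3*I*pi/4)   -I            exp(I*pi/4)     -1            exp(-I*pi/4)    I             exp(-3*I*pi/4)
  chi_4          1             -1              1             -1              1             -1              1             -1            
  chi_5          1             exp(-3*I*pi/4)  I             exp(-I*pi/4)    -1            exp(I*pi/4)     -I            exp(3*I*pi/4) 
  chi_6          1             -I              -1            I               1             -I              -1            I             
  chi_7          1             exp(-I*pi/4)    -I            exp(-3*I*pi/4)  -1            exp(3*I*pi/4)   I             exp(I*pi/4)   

Spot check: chi_2(7) = zeta_8^(2*7) = zeta_8^14 = -I.

Argument: Z/8Z is abelian, so all 8 irreducible complex representations are 1-dimensional. They are given by chi_k(m) = zeta_8^(k*m) for k = 0,...,7. Row orthogonality: sum_m chi_k(m) conj(chi_l(m)) = 8 * [k = l].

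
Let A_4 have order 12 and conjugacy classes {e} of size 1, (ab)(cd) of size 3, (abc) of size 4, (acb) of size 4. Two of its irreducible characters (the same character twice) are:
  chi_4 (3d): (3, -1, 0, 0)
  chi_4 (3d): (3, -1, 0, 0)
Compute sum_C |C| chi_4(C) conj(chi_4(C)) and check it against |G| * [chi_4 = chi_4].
Sum = 12 = |G| = 12; so <chi_4, chi_4> = 1 (norm-1 confirms irreducibility).

Compute term by term over conjugacy classes (|C| * chi_4(C) * conj(chi_4(C))):
  1*(3)*conj(3) + 3*(-1)*conj(-1) + 4*(0)*conj(0) + 4*(0)*conj(0)
  = (9) + (3) + (0) + (0)
  = 12.
(Exp terms are combined using exp(i*s)*conj(exp(i*t)) = exp(i*(s-t)), and sums of them are collapsed using the identity that for every m > 1 the m distinct m-th roots of unity sum to 0, e.g. 1 + exp(2*I*pi/3) + exp(-2*I*pi/3) = 0.)
Dividing by |G| = 12 gives 12/12 = 1, matching the row-orthogonality relation <chi_4, chi_4> = [chi_4 = chi_4].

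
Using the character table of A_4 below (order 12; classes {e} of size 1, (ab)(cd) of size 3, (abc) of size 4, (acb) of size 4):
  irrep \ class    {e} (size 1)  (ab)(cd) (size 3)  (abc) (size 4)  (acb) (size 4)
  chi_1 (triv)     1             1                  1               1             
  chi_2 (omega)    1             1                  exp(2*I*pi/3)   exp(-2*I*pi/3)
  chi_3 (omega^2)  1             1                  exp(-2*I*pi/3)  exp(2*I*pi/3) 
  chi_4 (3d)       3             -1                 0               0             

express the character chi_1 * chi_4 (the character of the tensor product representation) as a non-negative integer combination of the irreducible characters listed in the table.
chi_1 tensor chi_4 = chi_4 (all other irreducibles have multiplicity 0).

Details: The character of a tensor product is the pointwise product (chi_1 * chi_4)(C) = chi_1(C) * chi_4(C):
  {e}: (1)*(3), (ab)(cd): (1)*(-1), (abc): (1)*(0), (acb): (1)*(0)
so (chi_1 * chi_4) takes values
  {e} -> 3, (ab)(cd) -> -1, (abc) -> 0, (acb) -> 0.
Now take the inner product of this character with each irreducible chi from the table, <chi_1*chi_4, chi> = (1/12) sum_C |C| (chi_1*chi_4)(C) conj(chi(C)):
  <chi_1*chi_4, chi_1> = (1/12)[1*(3)*conj(1) + 3*(-1)*conj(1) + 4*(0)*conj(1) + 4*(0)*conj(1)]
      = (1/12)[(3) + (-3) + (0) + (0)] = 0/12 = 0
  <chi_1*chi_4, chi_2> = (1/12)[1*(3)*conj(1) + 3*(-1)*conj(1) + 4*(0)*conj(exp(2*I*pi/3)) + 4*(0)*conj(exp(-2*I*pi/3))]
      = (1/12)[(3) + (-3) + (0) + (0)] = 0/12 = 0
  <chi_1*chi_4, chi_3> = (1/12)[1*(3)*conj(1) + 3*(-1)*conj(1) + 4*(0)*conj(exp(-2*I*pi/3)) + 4*(0)*conj(exp(2*I*pi/3))]
      = (1/12)[(3) + (-3) + (0) + (0)] = 0/12 = 0
  <chi_1*chi_4, chi_4> = (1/12)[1*(3)*conj(3) + 3*(-1)*conj(-1) + 4*(0)*conj(0) + 4*(0)*conj(0)]
      = (1/12)[(9) + (3) + (0) + (0)] = 12/12 = 1
(Exp terms are combined using exp(i*s)*conj(exp(i*t)) = exp(i*(s-t)), and sums of them are collapsed using the identity that for every m > 1 the m distinct m-th roots of unity sum to 0, e.g. 1 + exp(2*I*pi/3) + exp(-2*I*pi/3) = 0.)
Hence the multiplicities are chi_4: 1. Dimension check: dim(chi_1)*dim(chi_4) = 1*3 = 3 and sum (mult * dim) = 1*3 = 3.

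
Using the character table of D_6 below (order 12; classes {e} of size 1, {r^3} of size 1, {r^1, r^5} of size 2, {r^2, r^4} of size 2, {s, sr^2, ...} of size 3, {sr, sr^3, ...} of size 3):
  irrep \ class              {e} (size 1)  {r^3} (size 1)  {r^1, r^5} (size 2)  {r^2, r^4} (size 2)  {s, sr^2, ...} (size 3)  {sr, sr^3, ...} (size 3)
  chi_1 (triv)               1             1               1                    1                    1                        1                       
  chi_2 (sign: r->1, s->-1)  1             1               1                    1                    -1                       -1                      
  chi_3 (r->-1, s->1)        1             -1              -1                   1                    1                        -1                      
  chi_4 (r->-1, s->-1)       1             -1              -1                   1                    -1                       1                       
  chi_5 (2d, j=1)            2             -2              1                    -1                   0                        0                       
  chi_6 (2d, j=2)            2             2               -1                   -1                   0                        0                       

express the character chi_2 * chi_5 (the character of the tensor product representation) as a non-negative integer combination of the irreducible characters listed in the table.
chi_2 tensor chi_5 = chi_5 (all other irreducibles have multiplicity 0).

Reasoning: The character of a tensor product is the pointwise product (chi_2 * chi_5)(C) = chi_2(C) * chi_5(C):
  {e}: (1)*(2), {r^3}: (1)*(-2), {r^1, r^5}: (1)*(1), {r^2, r^4}: (1)*(-1), {s, sr^2, ...}: (-1)*(0), {sr, sr^3, ...}: (-1)*(0)
so (chi_2 * chi_5) takes values
  {e} -> 2, {r^3} -> -2, {r^1, r^5} -> 1, {r^2, r^4} -> -1, {s, sr^2, ...} -> 0, {sr, sr^3, ...} -> 0.
Now take the inner product of this character with each irreducible chi from the table, <chi_2*chi_5, chi> = (1/12) sum_C |C| (chi_2*chi_5)(C) conj(chi(C)):
  <chi_2*chi_5, chi_1> = (1/12)[1*(2)*conj(1) + 1*(-2)*conj(1) + 2*(1)*conj(1) + 2*(-1)*conj(1) + 3*(0)*conj(1) + 3*(0)*conj(1)]
      = (1/12)[(2) + (-2) + (2) + (-2) + (0) + (0)] = 0/12 = 0
  <chi_2*chi_5, chi_2> = (1/12)[1*(2)*conj(1) + 1*(-2)*conj(1) + 2*(1)*conj(1) + 2*(-1)*conj(1) + 3*(0)*conj(-1) + 3*(0)*conj(-1)]
      = (1/12)[(2) + (-2) + (2) + (-2) + (0) + (0)] = 0/12 = 0
  <chi_2*chi_5, chi_3> = (1/12)[1*(2)*conj(1) + 1*(-2)*conj(-1) + 2*(1)*conj(-1) + 2*(-1)*conj(1) + 3*(0)*conj(1) + 3*(0)*conj(-1)]
      = (1/12)[(2) + (2) + (-2) + (-2) + (0) + (0)] = 0/12 = 0
  <chi_2*chi_5, chi_4> = (1/12)[1*(2)*conj(1) + 1*(-2)*conj(-1) + 2*(1)*conj(-1) + 2*(-1)*conj(1) + 3*(0)*conj(-1) + 3*(0)*conj(1)]
      = (1/12)[(2) + (2) + (-2) + (-2) + (0) + (0)] = 0/12 = 0
  <chi_2*chi_5, chi_5> = (1/12)[1*(2)*conj(2) + 1*(-2)*conj(-2) + 2*(1)*conj(1) + 2*(-1)*conj(-1) + 3*(0)*conj(0) + 3*(0)*conj(0)]
      = (1/12)[(4) + (4) + (2) + (2) + (0) + (0)] = 12/12 = 1
  <chi_2*chi_5, chi_6> = (1/12)[1*(2)*conj(2) + 1*(-2)*conj(2) + 2*(1)*conj(-1) + 2*(-1)*conj(-1) + 3*(0)*conj(0) + 3*(0)*conj(0)]
      = (1/12)[(4) + (-4) + (-2) + (2) + (0) + (0)] = 0/12 = 0
Hence the multiplicities are chi_5: 1. Dimension check: dim(chi_2)*dim(chi_5) = 1*2 = 2 and sum (mult * dim) = 1*2 = 2.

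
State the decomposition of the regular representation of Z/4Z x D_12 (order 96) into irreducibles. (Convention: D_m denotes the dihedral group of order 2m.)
Each irreducible V_i of dimension d_i appears with multiplicity d_i, i.e. rho_reg = (direct sum over all irreducibles V_i) d_i V_i. The irreducible dimensions for Z/4Z x D_12 are 1, 1, 1, 1, 1, 1, 1, 1, 1, 1, 1, 1, 1, 1, 1, 1, 2, 2, 2, 2, 2, 2, 2, 2, 2, 2, 2, 2, 2, 2, 2, 2, 2, 2, 2, 2: 16 irreducibles of dimension 1, each with multiplicity 1; 20 irreducibles of dimension 2, each with multiplicity 2. Total dimension 16*1*1 + 20*2*2 = 96 = |G|.

Details: General theorem: in the regular representation of a finite group G, each irreducible appears with multiplicity equal to its dimension. Check: dim(rho_reg) = sum d_i^2 = 1 + 1 + 1 + 1 + 1 + 1 + 1 + 1 + 1 + 1 + 1 + 1 + 1 + 1 + 1 + 1 + 4 + 4 + 4 + 4 + 4 + 4 + 4 + 4 + 4 + 4 + 4 + 4 + 4 + 4 + 4 + 4 + 4 + 4 + 4 + 4 = 96 = |G|.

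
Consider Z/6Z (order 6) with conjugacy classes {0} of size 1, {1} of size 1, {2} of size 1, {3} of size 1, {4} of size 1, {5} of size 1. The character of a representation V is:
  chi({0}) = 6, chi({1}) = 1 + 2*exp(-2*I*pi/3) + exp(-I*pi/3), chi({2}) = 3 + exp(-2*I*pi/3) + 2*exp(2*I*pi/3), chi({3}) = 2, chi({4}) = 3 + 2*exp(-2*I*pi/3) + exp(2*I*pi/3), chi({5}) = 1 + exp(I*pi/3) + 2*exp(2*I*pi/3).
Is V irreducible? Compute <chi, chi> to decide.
Not irreducible (reducible): <chi, chi> = 10 > 1.

Justification: <chi, chi> = (1/|G|) sum_C |C| * |chi(C)|^2 = (1/6)[1*|6|^2 + 1*|1 + 2*exp(-2*I*pi/3) + exp(-I*pi/3)|^2 + 1*|3 + exp(-2*I*pi/3) + 2*exp(2*I*pi/3)|^2 + 1*|2|^2 + 1*|3 + 2*exp(-2*I*pi/3) + exp(2*I*pi/3)|^2 + 1*|1 + exp(I*pi/3) + 2*exp(2*I*pi/3)|^2]
  = (1/6)[(36) + (7) + (3) + (4) + (3) + (7)] = 60/6 = 10.
(Exp terms are combined using exp(i*s)*conj(exp(i*t)) = exp(i*(s-t)), and sums of them are collapsed using the identity that for every m > 1 the m distinct m-th roots of unity sum to 0, e.g. 1 + exp(2*I*pi/3) + exp(-2*I*pi/3) = 0.)
A character is irreducible iff <chi, chi> = 1, so this representation is reducible.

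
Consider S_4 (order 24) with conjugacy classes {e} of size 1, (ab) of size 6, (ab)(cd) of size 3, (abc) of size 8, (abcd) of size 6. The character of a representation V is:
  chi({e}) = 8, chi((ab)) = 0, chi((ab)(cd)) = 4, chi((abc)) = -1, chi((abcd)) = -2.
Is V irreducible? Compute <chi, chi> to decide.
Not irreducible (reducible): <chi, chi> = 6 > 1.

Derivation: <chi, chi> = (1/|G|) sum_C |C| * |chi(C)|^2 = (1/24)[1*|8|^2 + 6*|0|^2 + 3*|4|^2 + 8*|-1|^2 + 6*|-2|^2]
  = (1/24)[(64) + (0) + (48) + (8) + (24)] = 144/24 = 6.
A character is irreducible iff <chi, chi> = 1, so this representation is reducible.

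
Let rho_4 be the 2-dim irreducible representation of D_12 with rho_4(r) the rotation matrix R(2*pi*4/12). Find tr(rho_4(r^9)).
chi_{rho_4}(r^9) = 2*cos(2*pi*4*9/12) = 2

Argument: rho_4(r^9) is rotation by angle 2*pi*4*9/12, whose trace is 2*cos(2*pi*4*9/12) = 2.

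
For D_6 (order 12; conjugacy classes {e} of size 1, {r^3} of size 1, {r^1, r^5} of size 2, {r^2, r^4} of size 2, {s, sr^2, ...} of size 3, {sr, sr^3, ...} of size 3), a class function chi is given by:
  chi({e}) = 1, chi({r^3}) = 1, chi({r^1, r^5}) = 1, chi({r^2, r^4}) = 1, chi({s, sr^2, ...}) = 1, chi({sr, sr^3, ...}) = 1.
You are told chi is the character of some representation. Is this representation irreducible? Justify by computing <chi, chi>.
Irreducible: <chi, chi> = 1.

Proof sketch: <chi, chi> = (1/|G|) sum_C |C| * |chi(C)|^2 = (1/12)[1*|1|^2 + 1*|1|^2 + 2*|1|^2 + 2*|1|^2 + 3*|1|^2 + 3*|1|^2]
  = (1/12)[(1) + (1) + (2) + (2) + (3) + (3)] = 12/12 = 1.
A character is irreducible iff <chi, chi> = 1, so this representation is irreducible.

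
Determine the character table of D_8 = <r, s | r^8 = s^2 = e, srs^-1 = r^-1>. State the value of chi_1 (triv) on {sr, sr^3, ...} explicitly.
Conjugacy classes: {e} of size 1, {r^4} of size 1, {r^1, r^7} of size 2, {r^2, r^6} of size 2, {r^3, r^5} of size 2, {s, sr^2, ...} of size 4, {sr, sr^3, ...} of size 4.
Character table:
  irrep \ class              {e} (size 1)  {r^4} (size 1)  {r^1, r^7} (size 2)  {r^2, r^6} (size 2)  {r^3, r^5} (size 2)  {s, sr^2, ...} (size 4)  {sr, sr^3, ...} (size 4)
  chi_1 (triv)               1             1               1                    1                    1                    1                        1                       
  chi_2 (sign: r->1, s->-1)  1             1               1                    1                    1                    -1                       -1                      
  chi_3 (r->-1, s->1)        1             1               -1                   1                    -1                   1                        -1                      
  chi_4 (r->-1, s->-1)       1             1               -1                   1                    -1                   -1                       1                       
  chi_5 (2d, j=1)            2             -2              sqrt(2)              0                    -sqrt(2)             0                        0                       
  chi_6 (2d, j=2)            2             2               0                    -2                   0                    0                        0                       
  chi_7 (2d, j=3)            2             -2              -sqrt(2)             0                    sqrt(2)              0                        0                       

Spot check: chi_1 (triv) on {sr, sr^3, ...} = 1.

D_8 has order 2*8 = 16 with 7 conjugacy classes, hence 7 irreducibles. Sum of squared dims 1 + 1 + 1 + 1 + 4 + 4 + 4 = 16 = |G|. Linear characters come from the abelianisation; the 2-dimensional irreps have character r^k -> 2*cos(2*pi*j*k/8), reflections -> 0.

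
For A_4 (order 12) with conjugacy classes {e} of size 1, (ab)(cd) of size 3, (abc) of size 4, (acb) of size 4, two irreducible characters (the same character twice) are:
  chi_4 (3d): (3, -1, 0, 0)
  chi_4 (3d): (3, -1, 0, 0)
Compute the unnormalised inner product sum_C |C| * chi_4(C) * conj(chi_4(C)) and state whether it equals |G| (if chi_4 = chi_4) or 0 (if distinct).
Sum = 12 = |G| = 12; so <chi_4, chi_4> = 1 (norm-1 confirms irreducibility).

Proof sketch: Compute term by term over conjugacy classes (|C| * chi_4(C) * conj(chi_4(C))):
  1*(3)*conj(3) + 3*(-1)*conj(-1) + 4*(0)*conj(0) + 4*(0)*conj(0)
  = (9) + (3) + (0) + (0)
  = 12.
(Exp terms are combined using exp(i*s)*conj(exp(i*t)) = exp(i*(s-t)), and sums of them are collapsed using the identity that for every m > 1 the m distinct m-th roots of unity sum to 0, e.g. 1 + exp(2*I*pi/3) + exp(-2*I*pi/3) = 0.)
Dividing by |G| = 12 gives 12/12 = 1, matching the row-orthogonality relation <chi_4, chi_4> = [chi_4 = chi_4].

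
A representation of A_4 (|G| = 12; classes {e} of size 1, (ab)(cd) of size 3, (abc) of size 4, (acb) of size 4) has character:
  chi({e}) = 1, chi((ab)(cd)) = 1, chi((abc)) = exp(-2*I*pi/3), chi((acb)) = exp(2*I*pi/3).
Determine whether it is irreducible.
Irreducible: <chi, chi> = 1.

Reasoning: <chi, chi> = (1/|G|) sum_C |C| * |chi(C)|^2 = (1/12)[1*|1|^2 + 3*|1|^2 + 4*|exp(-2*I*pi/3)|^2 + 4*|exp(2*I*pi/3)|^2]
  = (1/12)[(1) + (3) + (4) + (4)] = 12/12 = 1.
(Exp terms are combined using exp(i*s)*conj(exp(i*t)) = exp(i*(s-t)), and sums of them are collapsed using the identity that for every m > 1 the m distinct m-th roots of unity sum to 0, e.g. 1 + exp(2*I*pi/3) + exp(-2*I*pi/3) = 0.)
A character is irreducible iff <chi, chi> = 1, so this representation is irreducible.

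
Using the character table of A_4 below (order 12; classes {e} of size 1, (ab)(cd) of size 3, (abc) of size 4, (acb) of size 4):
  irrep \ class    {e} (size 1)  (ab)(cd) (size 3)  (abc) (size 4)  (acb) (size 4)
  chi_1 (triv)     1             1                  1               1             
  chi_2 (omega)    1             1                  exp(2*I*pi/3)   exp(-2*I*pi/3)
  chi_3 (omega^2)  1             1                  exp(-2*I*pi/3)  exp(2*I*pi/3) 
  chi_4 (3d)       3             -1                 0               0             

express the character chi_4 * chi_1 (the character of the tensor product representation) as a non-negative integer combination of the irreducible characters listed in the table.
chi_4 tensor chi_1 = chi_4 (all other irreducibles have multiplicity 0).

Details: The character of a tensor product is the pointwise product (chi_4 * chi_1)(C) = chi_4(C) * chi_1(C):
  {e}: (3)*(1), (ab)(cd): (-1)*(1), (abc): (0)*(1), (acb): (0)*(1)
so (chi_4 * chi_1) takes values
  {e} -> 3, (ab)(cd) -> -1, (abc) -> 0, (acb) -> 0.
Now take the inner product of this character with each irreducible chi from the table, <chi_4*chi_1, chi> = (1/12) sum_C |C| (chi_4*chi_1)(C) conj(chi(C)):
  <chi_4*chi_1, chi_1> = (1/12)[1*(3)*conj(1) + 3*(-1)*conj(1) + 4*(0)*conj(1) + 4*(0)*conj(1)]
      = (1/12)[(3) + (-3) + (0) + (0)] = 0/12 = 0
  <chi_4*chi_1, chi_2> = (1/12)[1*(3)*conj(1) + 3*(-1)*conj(1) + 4*(0)*conj(exp(2*I*pi/3)) + 4*(0)*conj(exp(-2*I*pi/3))]
      = (1/12)[(3) + (-3) + (0) + (0)] = 0/12 = 0
  <chi_4*chi_1, chi_3> = (1/12)[1*(3)*conj(1) + 3*(-1)*conj(1) + 4*(0)*conj(exp(-2*I*pi/3)) + 4*(0)*conj(exp(2*I*pi/3))]
      = (1/12)[(3) + (-3) + (0) + (0)] = 0/12 = 0
  <chi_4*chi_1, chi_4> = (1/12)[1*(3)*conj(3) + 3*(-1)*conj(-1) + 4*(0)*conj(0) + 4*(0)*conj(0)]
      = (1/12)[(9) + (3) + (0) + (0)] = 12/12 = 1
(Exp terms are combined using exp(i*s)*conj(exp(i*t)) = exp(i*(s-t)), and sums of them are collapsed using the identity that for every m > 1 the m distinct m-th roots of unity sum to 0, e.g. 1 + exp(2*I*pi/3) + exp(-2*I*pi/3) = 0.)
Hence the multiplicities are chi_4: 1. Dimension check: dim(chi_4)*dim(chi_1) = 3*1 = 3 and sum (mult * dim) = 1*3 = 3.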